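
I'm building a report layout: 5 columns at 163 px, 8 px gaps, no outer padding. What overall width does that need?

Layout = 5·163 + 4·8 = 815 + 32 = 847 px.

847 px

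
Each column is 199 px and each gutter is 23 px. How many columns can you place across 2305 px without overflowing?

10 columns: 10·199 + 9·23 = 2197 px ≤ 2305.
11 columns: 2419 px > 2305. So 10.

10 columns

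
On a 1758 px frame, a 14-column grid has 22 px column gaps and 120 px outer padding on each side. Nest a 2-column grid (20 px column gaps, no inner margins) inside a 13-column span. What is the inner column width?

Take off 240 px of margins, leaving 1518 px.
14c + 13·22 = 1518 → 14c = 1232 → c = 88 px.
13-column span = 13·88 + 12·22 = 1408 px.
2d + 1·20 = 1408 → 2d = 1388 → d = 694 px.

694 px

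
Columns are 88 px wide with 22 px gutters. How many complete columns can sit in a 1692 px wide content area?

15 columns: 15·88 + 14·22 = 1628 px ≤ 1692.
16 columns: 1738 px > 1692. So 15.

15 columns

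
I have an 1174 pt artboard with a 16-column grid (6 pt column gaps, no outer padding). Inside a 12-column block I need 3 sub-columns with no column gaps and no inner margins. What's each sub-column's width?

293 pt

Subtracting 15 column gaps of 6 leaves 1084 for 16 columns, so c = 67.75 pt.
12-column span = 12·67.75 + 11·6 = 879 pt.
3d = 879 → d = 293 pt.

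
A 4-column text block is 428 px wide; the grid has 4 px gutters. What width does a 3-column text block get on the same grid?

4 columns + 3 gutters: 4c + 3·4 = 428.
4c = 428 − 12 = 416, so c = 104 px.
3 columns plus 2 gutters: 312 + 8 = 320 px.

320 px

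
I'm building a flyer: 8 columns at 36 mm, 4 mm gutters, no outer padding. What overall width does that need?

316 mm

Total width: 8·36 + 7·4 = 316 mm.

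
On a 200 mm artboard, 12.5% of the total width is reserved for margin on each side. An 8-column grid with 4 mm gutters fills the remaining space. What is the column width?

200 × (1 − 2·12.5%) = 200 × 75% = 150 mm for the columns.
8 columns + 7 gutters: 8c + 7·4 = 150.
8c = 150 − 28 = 122, so c = 15.25 mm.

15.25 mm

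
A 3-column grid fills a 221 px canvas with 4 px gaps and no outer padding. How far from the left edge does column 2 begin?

75 px

3c + 2·4 = 221 → 3c = 213 → c = 71 px.
Before column 2: 1 column + 1 gap.
Offset = 1·(71 + 4) = 1·75 = 75 px.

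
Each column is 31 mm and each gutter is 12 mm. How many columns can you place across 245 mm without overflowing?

k columns need k·31 + (k−1)·12 = k·43 − 12.
k·43 − 12 ≤ 245 → k ≤ 257 / 43 ≈ 5.98, so k = 5.

5 columns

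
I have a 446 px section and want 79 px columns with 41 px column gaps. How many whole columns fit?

4 columns: 4·79 + 3·41 = 439 px ≤ 446.
5 columns: 559 px > 446. So 4.

4 columns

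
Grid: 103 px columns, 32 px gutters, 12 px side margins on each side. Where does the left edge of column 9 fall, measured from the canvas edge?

1092 px

Each column+gutter stride is 135 px; 8 of them past the 12 px margin is 12 + 1080 = 1092 px.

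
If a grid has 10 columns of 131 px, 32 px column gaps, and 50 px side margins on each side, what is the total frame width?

Frame = 2·50 + 10·131 + 9·32 = 100 + 1310 + 288 = 1698 px.

1698 px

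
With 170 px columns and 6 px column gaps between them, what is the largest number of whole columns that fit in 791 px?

4 columns

k columns need k·170 + (k−1)·6 = k·176 − 6.
k·176 − 6 ≤ 791 → k ≤ 797 / 176 ≈ 4.53, so k = 4.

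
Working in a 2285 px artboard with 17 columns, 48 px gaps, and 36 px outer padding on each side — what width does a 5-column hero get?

617 px

Content width = 2285 − 2·36 = 2213 px.
17c + 16·48 = 2213 → 17c = 1445 → c = 85 px.
5 columns plus 4 gaps: 425 + 192 = 617 px.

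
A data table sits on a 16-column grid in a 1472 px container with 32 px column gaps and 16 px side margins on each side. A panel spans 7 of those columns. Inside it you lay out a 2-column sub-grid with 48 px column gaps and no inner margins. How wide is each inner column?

282 px

Inside the margins: 1472 − 32 = 1440 px.
16c + 15·32 = 1440 → 16c = 960 → c = 60 px.
Span of 7: 7·60 + 6·32 = 420 + 192 = 612 px.
2 columns + 1 column gap: 2d + 1·48 = 612.
2d = 612 − 48 = 564, so d = 282 px.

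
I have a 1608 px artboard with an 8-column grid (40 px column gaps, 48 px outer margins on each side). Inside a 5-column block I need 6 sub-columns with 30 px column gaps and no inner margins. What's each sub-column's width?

130 px

Subtract both margins: 1608 − 2·48 = 1512 px.
8c + 7·40 = 1512 → 8c = 1232 → c = 154 px.
5-column span = 5·154 + 4·40 = 930 px.
930 − 5·30 = 780; ÷6 gives d = 130 px.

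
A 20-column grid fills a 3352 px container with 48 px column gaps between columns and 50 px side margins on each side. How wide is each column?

117 px

Subtract both margins: 3352 − 2·50 = 3252 px.
20 columns + 19 column gaps: 20c + 19·48 = 3252.
20c = 3252 − 912 = 2340, so c = 117 px.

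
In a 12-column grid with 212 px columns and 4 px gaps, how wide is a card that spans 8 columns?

1724 px

Span of 8: 8·212 + 7·4 = 1696 + 28 = 1724 px.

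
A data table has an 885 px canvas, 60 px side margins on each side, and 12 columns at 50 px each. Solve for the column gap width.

15 px

Subtract both margins: 885 − 2·60 = 765 px.
Columns use 600 px, leaving 165 px across 11 column gaps = 15 px each.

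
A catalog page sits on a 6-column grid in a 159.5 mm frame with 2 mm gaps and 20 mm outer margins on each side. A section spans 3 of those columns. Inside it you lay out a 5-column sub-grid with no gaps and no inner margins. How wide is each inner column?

11.75 mm

Take off 40 mm of margins, leaving 119.5 mm.
Subtracting 5 gaps of 2 leaves 109.5 for 6 columns, so c = 18.25 mm.
3 columns plus 2 gaps: 54.75 + 4 = 58.75 mm.
58.75 / 5 = 11.75 mm per column.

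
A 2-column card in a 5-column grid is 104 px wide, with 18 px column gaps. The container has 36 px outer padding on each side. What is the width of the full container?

359 px

104 − 1·18 = 86; ÷2 gives c = 43 px.
Adding margins, columns and gutters: 72 + 215 + 72 = 359 px.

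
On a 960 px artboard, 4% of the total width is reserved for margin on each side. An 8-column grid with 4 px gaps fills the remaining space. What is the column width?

106.9 px

Margins: 4% × 960 = 38.4 px each, so content = 960 − 76.8 = 883.2 px.
8 columns + 7 gaps: 8c + 7·4 = 883.2.
8c = 883.2 − 28 = 855.2, so c = 106.9 px.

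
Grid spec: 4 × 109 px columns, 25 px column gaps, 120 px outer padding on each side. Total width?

Total width: 2·120 + 4·109 + 3·25 = 751 px.

751 px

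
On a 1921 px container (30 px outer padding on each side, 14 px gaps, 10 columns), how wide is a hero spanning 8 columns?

Inside the margins: 1921 − 60 = 1861 px.
Subtracting 9 gaps of 14 leaves 1735 for 10 columns, so c = 173.5 px.
8 columns plus 7 gaps: 1388 + 98 = 1486 px.

1486 px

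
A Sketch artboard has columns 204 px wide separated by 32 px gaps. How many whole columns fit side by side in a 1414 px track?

6 columns: 6·204 + 5·32 = 1384 px ≤ 1414.
7 columns: 1620 px > 1414. So 6.

6 columns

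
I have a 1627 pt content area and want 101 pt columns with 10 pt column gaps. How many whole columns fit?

k columns need k·101 + (k−1)·10 = k·111 − 10.
k·111 − 10 ≤ 1627 → k ≤ 1637 / 111 ≈ 14.75, so k = 14.

14 columns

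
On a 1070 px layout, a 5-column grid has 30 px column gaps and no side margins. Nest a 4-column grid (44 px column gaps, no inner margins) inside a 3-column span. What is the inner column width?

124.5 px

1070 − 4·30 = 950; ÷5 gives c = 190 px.
3 columns plus 2 column gaps: 570 + 60 = 630 px.
Subtracting 3 column gaps of 44 leaves 498 for 4 columns, so d = 124.5 px.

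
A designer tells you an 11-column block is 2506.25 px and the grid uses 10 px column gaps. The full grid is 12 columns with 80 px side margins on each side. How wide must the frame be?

Subtracting 10 column gaps of 10 leaves 2406.25 for 11 columns, so c = 218.75 px.
Total width: 2·80 + 12·218.75 + 11·10 = 2895 px.

2895 px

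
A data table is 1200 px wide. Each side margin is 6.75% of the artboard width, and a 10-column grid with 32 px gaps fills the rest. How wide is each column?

75 px

1200 × (1 − 2·6.75%) = 1200 × 86.5% = 1038 px for the columns.
10 columns + 9 gaps: 10c + 9·32 = 1038.
10c = 1038 − 288 = 750, so c = 75 px.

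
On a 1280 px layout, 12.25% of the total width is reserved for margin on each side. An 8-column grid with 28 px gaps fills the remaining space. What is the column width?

96.3 px

Margins: 12.25% × 1280 = 156.8 px each, so content = 1280 − 313.6 = 966.4 px.
8c + 7·28 = 966.4 → 8c = 770.4 → c = 96.3 px.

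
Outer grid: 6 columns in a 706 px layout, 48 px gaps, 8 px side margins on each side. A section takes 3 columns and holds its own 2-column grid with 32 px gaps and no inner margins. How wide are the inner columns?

144.5 px

Outer content = 706 − 2·8 = 690 px.
6c + 5·48 = 690 → 6c = 450 → c = 75 px.
Span of 3: 3·75 + 2·48 = 225 + 96 = 321 px.
2 columns + 1 gap: 2d + 1·32 = 321.
2d = 321 − 32 = 289, so d = 144.5 px.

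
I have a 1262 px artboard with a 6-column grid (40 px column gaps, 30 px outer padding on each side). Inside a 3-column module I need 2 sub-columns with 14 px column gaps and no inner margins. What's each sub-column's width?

Take off 60 px of margins, leaving 1202 px.
6c + 5·40 = 1202 → 6c = 1002 → c = 167 px.
3 columns plus 2 column gaps: 501 + 80 = 581 px.
2 columns + 1 column gap: 2d + 1·14 = 581.
2d = 581 − 14 = 567, so d = 283.5 px.

283.5 px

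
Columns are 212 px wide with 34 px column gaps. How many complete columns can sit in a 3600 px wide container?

14 columns: 14·212 + 13·34 = 3410 px ≤ 3600.
15 columns: 3656 px > 3600. So 14.

14 columns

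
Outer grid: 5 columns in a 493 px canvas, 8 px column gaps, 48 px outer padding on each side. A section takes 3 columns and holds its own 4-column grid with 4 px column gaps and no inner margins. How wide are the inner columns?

Subtract both margins: 493 − 2·48 = 397 px.
5c + 4·8 = 397 → 5c = 365 → c = 73 px.
3-column span = 3·73 + 2·8 = 235 px.
235 − 3·4 = 223; ÷4 gives d = 55.75 px.

55.75 px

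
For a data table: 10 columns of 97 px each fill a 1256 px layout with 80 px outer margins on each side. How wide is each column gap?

Inside the margins: 1256 − 160 = 1096 px.
10·97 + 9g = 1096 → 9g = 126 → g = 14 px.

14 px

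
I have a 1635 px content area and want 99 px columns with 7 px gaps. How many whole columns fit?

15 columns

Each extra column adds 99 + 7 = 106 px.
(1635 + 7) / 106 = 15.49, so 15 columns fit.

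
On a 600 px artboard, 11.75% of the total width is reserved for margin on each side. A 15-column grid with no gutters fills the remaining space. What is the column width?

30.6 px

Each margin = 11.75% of 600 = 70.5 px; content = 600 − 2·70.5 = 459 px.
15c = 459 → c = 30.6 px.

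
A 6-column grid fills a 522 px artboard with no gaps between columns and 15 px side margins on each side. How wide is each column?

82 px

Take off 30 px of margins, leaving 492 px.
With no gaps, each column is 492/6 = 82 px.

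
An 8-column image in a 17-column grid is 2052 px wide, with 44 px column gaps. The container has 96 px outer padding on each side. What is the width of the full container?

Subtracting 7 column gaps of 44 leaves 1744 for 8 columns, so c = 218 px.
Container = 2·96 + 17·218 + 16·44 = 192 + 3706 + 704 = 4602 px.

4602 px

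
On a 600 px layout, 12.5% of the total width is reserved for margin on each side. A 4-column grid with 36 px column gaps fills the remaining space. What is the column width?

85.5 px

Each margin = 12.5% of 600 = 75 px; content = 600 − 2·75 = 450 px.
4c + 3·36 = 450 → 4c = 342 → c = 85.5 px.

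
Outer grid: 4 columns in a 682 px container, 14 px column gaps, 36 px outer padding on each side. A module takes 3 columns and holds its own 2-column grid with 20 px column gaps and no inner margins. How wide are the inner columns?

217 px

Subtract both margins: 682 − 2·36 = 610 px.
4c + 3·14 = 610 → 4c = 568 → c = 142 px.
Span of 3: 3·142 + 2·14 = 426 + 28 = 454 px.
2 columns + 1 column gap: 2d + 1·20 = 454.
2d = 454 − 20 = 434, so d = 217 px.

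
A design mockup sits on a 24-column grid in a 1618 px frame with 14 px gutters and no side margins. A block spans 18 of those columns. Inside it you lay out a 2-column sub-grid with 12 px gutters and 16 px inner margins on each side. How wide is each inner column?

583 px

Subtracting 23 gutters of 14 leaves 1296 for 24 columns, so c = 54 px.
Span of 18: 18·54 + 17·14 = 972 + 238 = 1210 px.
Inner content = 1210 − 2·16 = 1178 px.
2d + 1·12 = 1178 → 2d = 1166 → d = 583 px.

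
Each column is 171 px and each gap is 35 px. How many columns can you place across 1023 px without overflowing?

5 columns

k columns need k·171 + (k−1)·35 = k·206 − 35.
k·206 − 35 ≤ 1023 → k ≤ 1058 / 206 ≈ 5.14, so k = 5.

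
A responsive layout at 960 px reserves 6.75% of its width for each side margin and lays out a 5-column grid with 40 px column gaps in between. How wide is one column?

134.08 px

Each margin = 6.75% of 960 = 64.8 px; content = 960 − 2·64.8 = 830.4 px.
5 columns + 4 column gaps: 5c + 4·40 = 830.4.
5c = 830.4 − 160 = 670.4, so c = 134.08 px.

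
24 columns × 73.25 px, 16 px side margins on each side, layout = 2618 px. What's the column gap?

Content width = 2618 − 2·16 = 2586 px.
24 columns take 24·73.25 = 1758 px; remaining 828 splits into 23 column gaps.
g = 828 / 23 = 36 px.

36 px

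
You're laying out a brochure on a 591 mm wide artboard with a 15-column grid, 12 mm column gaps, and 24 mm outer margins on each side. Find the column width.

Content width = 591 − 2·24 = 543 mm.
15c + 14·12 = 543 → 15c = 375 → c = 25 mm.

25 mm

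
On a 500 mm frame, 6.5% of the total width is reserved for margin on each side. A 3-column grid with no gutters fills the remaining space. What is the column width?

Margins: 6.5% × 500 = 32.5 mm each, so content = 500 − 65 = 435 mm.
3c = 435 → c = 145 mm.

145 mm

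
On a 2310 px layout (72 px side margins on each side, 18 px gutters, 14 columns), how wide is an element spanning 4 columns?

Content width = 2310 − 2·72 = 2166 px.
Subtracting 13 gutters of 18 leaves 1932 for 14 columns, so c = 138 px.
4-column span = 4·138 + 3·18 = 606 px.

606 px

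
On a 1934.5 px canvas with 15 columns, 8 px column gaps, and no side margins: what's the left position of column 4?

388.5 px

15c + 14·8 = 1934.5 → 15c = 1822.5 → c = 121.5 px.
Before column 4: 3 columns + 3 column gaps.
Offset = 3·(121.5 + 8) = 3·129.5 = 388.5 px.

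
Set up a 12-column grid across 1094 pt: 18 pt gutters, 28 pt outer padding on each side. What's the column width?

Inside the margins: 1094 − 56 = 1038 pt.
1038 − 11·18 = 840; ÷12 gives c = 70 pt.

70 pt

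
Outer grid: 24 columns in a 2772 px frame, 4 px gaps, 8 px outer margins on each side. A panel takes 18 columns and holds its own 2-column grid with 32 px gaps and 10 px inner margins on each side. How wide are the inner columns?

1007 px

Inside the margins: 2772 − 16 = 2756 px.
2756 − 23·4 = 2664; ÷24 gives c = 111 px.
18-column span = 18·111 + 17·4 = 2066 px.
Inner content = 2066 − 2·10 = 2046 px.
2046 − 1·32 = 2014; ÷2 gives d = 1007 px.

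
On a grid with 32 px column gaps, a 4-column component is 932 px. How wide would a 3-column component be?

691 px

Subtracting 3 column gaps of 32 leaves 836 for 4 columns, so c = 209 px.
3-column span = 3·209 + 2·32 = 691 px.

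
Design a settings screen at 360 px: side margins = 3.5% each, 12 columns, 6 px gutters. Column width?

360 × (1 − 2·3.5%) = 360 × 93% = 334.8 px for the columns.
12c + 11·6 = 334.8 → 12c = 268.8 → c = 22.4 px.

22.4 px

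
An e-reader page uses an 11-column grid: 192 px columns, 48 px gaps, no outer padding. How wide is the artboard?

Artboard = 11·192 + 10·48 = 2112 + 480 = 2592 px.

2592 px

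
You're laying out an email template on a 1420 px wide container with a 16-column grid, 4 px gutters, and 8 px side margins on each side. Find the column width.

84 px

Inside the margins: 1420 − 16 = 1404 px.
1404 − 15·4 = 1344; ÷16 gives c = 84 px.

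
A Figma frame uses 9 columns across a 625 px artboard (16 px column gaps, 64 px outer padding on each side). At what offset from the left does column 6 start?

349 px

Content = 625 − 2·64 = 497 px.
Subtracting 8 column gaps of 16 leaves 369 for 9 columns, so c = 41 px.
Each column+gutter stride is 57 px; 5 of them past the 64 px margin is 64 + 285 = 349 px.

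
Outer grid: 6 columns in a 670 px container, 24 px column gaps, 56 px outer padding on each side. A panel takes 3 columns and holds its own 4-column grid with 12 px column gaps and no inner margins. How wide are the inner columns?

57.75 px

Outer content = 670 − 2·56 = 558 px.
6 columns + 5 column gaps: 6c + 5·24 = 558.
6c = 558 − 120 = 438, so c = 73 px.
Span of 3: 3·73 + 2·24 = 219 + 48 = 267 px.
267 − 3·12 = 231; ÷4 gives d = 57.75 px.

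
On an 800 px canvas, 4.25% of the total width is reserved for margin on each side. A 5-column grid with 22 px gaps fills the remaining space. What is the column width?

128.8 px

Margins: 4.25% × 800 = 34 px each, so content = 800 − 68 = 732 px.
732 − 4·22 = 644; ÷5 gives c = 128.8 px.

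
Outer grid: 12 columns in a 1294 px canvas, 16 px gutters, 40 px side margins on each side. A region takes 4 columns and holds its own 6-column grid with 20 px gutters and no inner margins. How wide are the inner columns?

Subtract both margins: 1294 − 2·40 = 1214 px.
12c + 11·16 = 1214 → 12c = 1038 → c = 86.5 px.
Span of 4: 4·86.5 + 3·16 = 346 + 48 = 394 px.
394 − 5·20 = 294; ÷6 gives d = 49 px.

49 px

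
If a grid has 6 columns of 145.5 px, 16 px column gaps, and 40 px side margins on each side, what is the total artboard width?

1033 px

Adding margins, columns and gutters: 80 + 873 + 80 = 1033 px.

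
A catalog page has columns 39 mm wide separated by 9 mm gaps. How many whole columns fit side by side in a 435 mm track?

9 columns

Each extra column adds 39 + 9 = 48 mm.
(435 + 9) / 48 = 9.25, so 9 columns fit.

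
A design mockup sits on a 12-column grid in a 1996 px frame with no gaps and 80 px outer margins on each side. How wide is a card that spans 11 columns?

Inside the margins: 1996 − 160 = 1836 px.
1836 / 12 = 153 px per column.
With no gaps, 11 columns span 11·153 = 1683 px.

1683 px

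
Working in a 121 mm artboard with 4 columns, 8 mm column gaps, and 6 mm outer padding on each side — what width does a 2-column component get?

Subtract both margins: 121 − 2·6 = 109 mm.
4 columns + 3 column gaps: 4c + 3·8 = 109.
4c = 109 − 24 = 85, so c = 21.25 mm.
Span of 2: 2·21.25 + 1·8 = 42.5 + 8 = 50.5 mm.

50.5 mm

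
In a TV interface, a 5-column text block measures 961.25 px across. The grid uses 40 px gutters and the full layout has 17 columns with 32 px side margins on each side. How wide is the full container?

3428.25 px

5 columns + 4 gutters: 5c + 4·40 = 961.25.
5c = 961.25 − 160 = 801.25, so c = 160.25 px.
Container = 2·32 + 17·160.25 + 16·40 = 64 + 2724.25 + 640 = 3428.25 px.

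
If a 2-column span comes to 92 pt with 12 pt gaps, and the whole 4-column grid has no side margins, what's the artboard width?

2 columns + 1 gap: 2c + 1·12 = 92.
2c = 92 − 12 = 80, so c = 40 pt.
Summing: 160 + 36 = 196 pt.

196 pt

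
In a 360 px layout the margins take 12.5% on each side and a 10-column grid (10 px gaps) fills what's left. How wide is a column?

18 px

360 × (1 − 2·12.5%) = 360 × 75% = 270 px for the columns.
10 columns + 9 gaps: 10c + 9·10 = 270.
10c = 270 − 90 = 180, so c = 18 px.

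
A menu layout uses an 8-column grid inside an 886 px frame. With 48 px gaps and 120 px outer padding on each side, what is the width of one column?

38.75 px

Content width = 886 − 2·120 = 646 px.
646 − 7·48 = 310; ÷8 gives c = 38.75 px.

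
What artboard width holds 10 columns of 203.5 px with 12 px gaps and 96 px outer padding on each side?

2335 px

Adding margins, columns and gutters: 192 + 2035 + 108 = 2335 px.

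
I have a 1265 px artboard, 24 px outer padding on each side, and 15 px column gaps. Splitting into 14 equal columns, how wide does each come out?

73 px

Content width = 1265 − 2·24 = 1217 px.
14c + 13·15 = 1217 → 14c = 1022 → c = 73 px.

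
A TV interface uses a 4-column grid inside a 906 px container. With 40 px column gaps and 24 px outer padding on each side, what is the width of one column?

184.5 px

Inside the margins: 906 − 48 = 858 px.
858 − 3·40 = 738; ÷4 gives c = 184.5 px.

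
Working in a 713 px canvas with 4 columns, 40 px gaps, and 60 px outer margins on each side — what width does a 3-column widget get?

Take off 120 px of margins, leaving 593 px.
4 columns + 3 gaps: 4c + 3·40 = 593.
4c = 593 − 120 = 473, so c = 118.25 px.
3 columns plus 2 gaps: 354.75 + 80 = 434.75 px.

434.75 px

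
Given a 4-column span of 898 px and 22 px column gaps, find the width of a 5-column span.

4c + 3·22 = 898 → 4c = 832 → c = 208 px.
5-column span = 5·208 + 4·22 = 1128 px.

1128 px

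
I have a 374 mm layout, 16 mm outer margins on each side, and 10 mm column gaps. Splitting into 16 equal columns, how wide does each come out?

12 mm

Subtract both margins: 374 − 2·16 = 342 mm.
Subtracting 15 column gaps of 10 leaves 192 for 16 columns, so c = 12 mm.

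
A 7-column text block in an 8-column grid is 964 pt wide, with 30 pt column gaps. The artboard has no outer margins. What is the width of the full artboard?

Subtracting 6 column gaps of 30 leaves 784 for 7 columns, so c = 112 pt.
Summing: 896 + 210 = 1106 pt.

1106 pt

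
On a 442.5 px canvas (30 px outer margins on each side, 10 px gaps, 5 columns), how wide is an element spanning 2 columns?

Subtract both margins: 442.5 − 2·30 = 382.5 px.
5 columns + 4 gaps: 5c + 4·10 = 382.5.
5c = 382.5 − 40 = 342.5, so c = 68.5 px.
2-column span = 2·68.5 + 1·10 = 147 px.

147 px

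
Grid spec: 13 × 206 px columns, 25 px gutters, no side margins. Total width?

2978 px

Total width: 13·206 + 12·25 = 2978 px.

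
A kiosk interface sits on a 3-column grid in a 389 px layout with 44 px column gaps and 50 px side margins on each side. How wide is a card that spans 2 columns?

178 px

Take off 100 px of margins, leaving 289 px.
3c + 2·44 = 289 → 3c = 201 → c = 67 px.
2 columns plus 1 column gap: 134 + 44 = 178 px.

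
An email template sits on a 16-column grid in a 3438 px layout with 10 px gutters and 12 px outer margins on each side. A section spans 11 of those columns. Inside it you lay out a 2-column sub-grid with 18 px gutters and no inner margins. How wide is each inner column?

Subtract both margins: 3438 − 2·12 = 3414 px.
Subtracting 15 gutters of 10 leaves 3264 for 16 columns, so c = 204 px.
11-column span = 11·204 + 10·10 = 2344 px.
2d + 1·18 = 2344 → 2d = 2326 → d = 1163 px.

1163 px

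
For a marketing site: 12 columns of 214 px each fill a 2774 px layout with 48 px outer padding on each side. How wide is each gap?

10 px

Content width = 2774 − 2·48 = 2678 px.
12·214 + 11g = 2678 → 11g = 110 → g = 10 px.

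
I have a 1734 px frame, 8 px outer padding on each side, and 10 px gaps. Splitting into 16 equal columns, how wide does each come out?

98 px

Content width = 1734 − 2·8 = 1718 px.
16c + 15·10 = 1718 → 16c = 1568 → c = 98 px.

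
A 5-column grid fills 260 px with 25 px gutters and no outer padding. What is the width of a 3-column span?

146 px

5 columns + 4 gutters: 5c + 4·25 = 260.
5c = 260 − 100 = 160, so c = 32 px.
3 columns plus 2 gutters: 96 + 50 = 146 px.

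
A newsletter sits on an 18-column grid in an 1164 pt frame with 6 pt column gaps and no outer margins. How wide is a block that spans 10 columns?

644 pt

18 columns + 17 column gaps: 18c + 17·6 = 1164.
18c = 1164 − 102 = 1062, so c = 59 pt.
10-column span = 10·59 + 9·6 = 644 pt.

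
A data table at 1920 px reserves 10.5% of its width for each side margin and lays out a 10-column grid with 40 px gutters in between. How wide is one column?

Margins: 10.5% × 1920 = 201.6 px each, so content = 1920 − 403.2 = 1516.8 px.
1516.8 − 9·40 = 1156.8; ÷10 gives c = 115.68 px.

115.68 px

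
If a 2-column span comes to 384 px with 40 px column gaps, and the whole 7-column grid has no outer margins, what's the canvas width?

Subtracting 1 column gap of 40 leaves 344 for 2 columns, so c = 172 px.
Summing: 1204 + 240 = 1444 px.

1444 px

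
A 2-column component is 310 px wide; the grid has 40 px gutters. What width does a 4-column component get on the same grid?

310 − 1·40 = 270; ÷2 gives c = 135 px.
4 columns plus 3 gutters: 540 + 120 = 660 px.

660 px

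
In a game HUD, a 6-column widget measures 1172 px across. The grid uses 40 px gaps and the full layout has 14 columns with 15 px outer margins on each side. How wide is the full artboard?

Subtracting 5 gaps of 40 leaves 972 for 6 columns, so c = 162 px.
Adding margins, columns and gutters: 30 + 2268 + 520 = 2818 px.

2818 px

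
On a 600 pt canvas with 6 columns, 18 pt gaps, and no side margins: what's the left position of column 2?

103 pt

6 columns + 5 gaps: 6c + 5·18 = 600.
6c = 600 − 90 = 510, so c = 85 pt.
Each column+gutter stride is 103 pt; with no margin, 1 of them is 103 pt.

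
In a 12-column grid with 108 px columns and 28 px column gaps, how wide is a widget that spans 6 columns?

Span of 6: 6·108 + 5·28 = 648 + 140 = 788 px.

788 px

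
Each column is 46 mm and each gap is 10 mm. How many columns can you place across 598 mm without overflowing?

Each extra column adds 46 + 10 = 56 mm.
(598 + 10) / 56 = 10.86, so 10 columns fit.

10 columns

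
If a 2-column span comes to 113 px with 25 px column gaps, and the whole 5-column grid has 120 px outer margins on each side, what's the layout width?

2c + 1·25 = 113 → 2c = 88 → c = 44 px.
Adding margins, columns and gutters: 240 + 220 + 100 = 560 px.

560 px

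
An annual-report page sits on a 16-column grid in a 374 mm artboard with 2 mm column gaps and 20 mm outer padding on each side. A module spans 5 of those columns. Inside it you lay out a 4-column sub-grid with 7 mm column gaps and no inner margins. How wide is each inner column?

20.5 mm

Outer content = 374 − 2·20 = 334 mm.
16 columns + 15 column gaps: 16c + 15·2 = 334.
16c = 334 − 30 = 304, so c = 19 mm.
Span of 5: 5·19 + 4·2 = 95 + 8 = 103 mm.
103 − 3·7 = 82; ÷4 gives d = 20.5 mm.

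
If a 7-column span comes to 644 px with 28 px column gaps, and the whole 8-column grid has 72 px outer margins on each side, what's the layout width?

Subtracting 6 column gaps of 28 leaves 476 for 7 columns, so c = 68 px.
Layout = 2·72 + 8·68 + 7·28 = 144 + 544 + 196 = 884 px.

884 px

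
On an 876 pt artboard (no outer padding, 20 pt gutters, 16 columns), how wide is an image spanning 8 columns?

16 columns + 15 gutters: 16c + 15·20 = 876.
16c = 876 − 300 = 576, so c = 36 pt.
8 columns plus 7 gutters: 288 + 140 = 428 pt.

428 pt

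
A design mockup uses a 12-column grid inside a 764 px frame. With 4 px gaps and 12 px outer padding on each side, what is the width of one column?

58 px

Take off 24 px of margins, leaving 740 px.
12c + 11·4 = 740 → 12c = 696 → c = 58 px.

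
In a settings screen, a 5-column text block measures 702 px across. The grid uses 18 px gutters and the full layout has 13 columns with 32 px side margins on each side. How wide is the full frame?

1918 px

5 columns + 4 gutters: 5c + 4·18 = 702.
5c = 702 − 72 = 630, so c = 126 px.
Frame = 2·32 + 13·126 + 12·18 = 64 + 1638 + 216 = 1918 px.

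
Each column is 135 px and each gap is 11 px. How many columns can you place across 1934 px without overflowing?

k columns need k·135 + (k−1)·11 = k·146 − 11.
k·146 − 11 ≤ 1934 → k ≤ 1945 / 146 ≈ 13.32, so k = 13.

13 columns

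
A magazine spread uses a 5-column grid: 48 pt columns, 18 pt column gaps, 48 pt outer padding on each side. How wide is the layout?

Total width: 2·48 + 5·48 + 4·18 = 408 pt.

408 pt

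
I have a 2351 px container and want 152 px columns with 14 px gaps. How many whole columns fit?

14 columns

k columns need k·152 + (k−1)·14 = k·166 − 14.
k·166 − 14 ≤ 2351 → k ≤ 2365 / 166 ≈ 14.25, so k = 14.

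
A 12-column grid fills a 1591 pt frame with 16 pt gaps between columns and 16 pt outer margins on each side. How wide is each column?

115.25 pt

Content width = 1591 − 2·16 = 1559 pt.
12 columns + 11 gaps: 12c + 11·16 = 1559.
12c = 1559 − 176 = 1383, so c = 115.25 pt.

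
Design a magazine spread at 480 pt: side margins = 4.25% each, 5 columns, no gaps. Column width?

480 × (1 − 2·4.25%) = 480 × 91.5% = 439.2 pt for the columns.
5c = 439.2 → c = 87.84 pt.

87.84 pt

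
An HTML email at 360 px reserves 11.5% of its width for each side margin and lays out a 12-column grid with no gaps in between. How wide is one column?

Margins: 11.5% × 360 = 41.4 px each, so content = 360 − 82.8 = 277.2 px.
With no gaps, each column is 277.2/12 = 23.1 px.

23.1 px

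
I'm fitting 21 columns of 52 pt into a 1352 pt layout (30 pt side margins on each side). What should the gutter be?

Content width = 1352 − 2·30 = 1292 pt.
21·52 + 20g = 1292 → 20g = 200 → g = 10 pt.

10 pt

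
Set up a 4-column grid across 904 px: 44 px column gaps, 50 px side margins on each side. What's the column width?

Take off 100 px of margins, leaving 804 px.
4c + 3·44 = 804 → 4c = 672 → c = 168 px.

168 px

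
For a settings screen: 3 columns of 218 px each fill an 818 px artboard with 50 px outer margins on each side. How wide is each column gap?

Inside the margins: 818 − 100 = 718 px.
3 columns take 3·218 = 654 px; remaining 64 splits into 2 column gaps.
g = 64 / 2 = 32 px.

32 px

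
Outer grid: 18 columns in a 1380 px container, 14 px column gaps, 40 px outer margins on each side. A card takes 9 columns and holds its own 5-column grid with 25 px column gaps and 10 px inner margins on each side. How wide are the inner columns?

104.6 px

Take off 80 px of margins, leaving 1300 px.
18 columns + 17 column gaps: 18c + 17·14 = 1300.
18c = 1300 − 238 = 1062, so c = 59 px.
Span of 9: 9·59 + 8·14 = 531 + 112 = 643 px.
Inner content = 643 − 2·10 = 623 px.
5 columns + 4 column gaps: 5d + 4·25 = 623.
5d = 623 − 100 = 523, so d = 104.6 px.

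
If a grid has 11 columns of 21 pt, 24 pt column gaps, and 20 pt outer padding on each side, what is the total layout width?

Total width: 2·20 + 11·21 + 10·24 = 511 pt.

511 pt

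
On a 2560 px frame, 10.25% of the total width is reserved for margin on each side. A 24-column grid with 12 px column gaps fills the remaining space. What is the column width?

2560 × (1 − 2·10.25%) = 2560 × 79.5% = 2035.2 px for the columns.
24c + 23·12 = 2035.2 → 24c = 1759.2 → c = 73.3 px.

73.3 px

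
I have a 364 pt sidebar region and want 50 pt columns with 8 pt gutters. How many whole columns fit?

k columns need k·50 + (k−1)·8 = k·58 − 8.
k·58 − 8 ≤ 364 → k ≤ 372 / 58 ≈ 6.41, so k = 6.

6 columns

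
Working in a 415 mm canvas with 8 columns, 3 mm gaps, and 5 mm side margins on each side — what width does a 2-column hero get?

Content width = 415 − 2·5 = 405 mm.
405 − 7·3 = 384; ÷8 gives c = 48 mm.
2-column span = 2·48 + 1·3 = 99 mm.

99 mm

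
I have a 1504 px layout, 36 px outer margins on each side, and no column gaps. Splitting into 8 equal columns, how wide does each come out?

Inside the margins: 1504 − 72 = 1432 px.
8c = 1432 → c = 179 px.

179 px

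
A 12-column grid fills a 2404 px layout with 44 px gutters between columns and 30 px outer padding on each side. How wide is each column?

155 px

Take off 60 px of margins, leaving 2344 px.
12 columns + 11 gutters: 12c + 11·44 = 2344.
12c = 2344 − 484 = 1860, so c = 155 px.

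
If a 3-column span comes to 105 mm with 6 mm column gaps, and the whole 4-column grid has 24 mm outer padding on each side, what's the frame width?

Subtracting 2 column gaps of 6 leaves 93 for 3 columns, so c = 31 mm.
Adding margins, columns and gutters: 48 + 124 + 18 = 190 mm.

190 mm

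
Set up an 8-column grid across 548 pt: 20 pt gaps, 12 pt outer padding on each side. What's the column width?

Inside the margins: 548 − 24 = 524 pt.
Subtracting 7 gaps of 20 leaves 384 for 8 columns, so c = 48 pt.

48 pt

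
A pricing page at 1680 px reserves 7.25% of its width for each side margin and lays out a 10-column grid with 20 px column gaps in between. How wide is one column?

125.64 px

Each margin = 7.25% of 1680 = 121.8 px; content = 1680 − 2·121.8 = 1436.4 px.
Subtracting 9 column gaps of 20 leaves 1256.4 for 10 columns, so c = 125.64 px.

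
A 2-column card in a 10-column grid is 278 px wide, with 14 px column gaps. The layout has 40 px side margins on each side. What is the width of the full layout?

1526 px

278 − 1·14 = 264; ÷2 gives c = 132 px.
Total width: 2·40 + 10·132 + 9·14 = 1526 px.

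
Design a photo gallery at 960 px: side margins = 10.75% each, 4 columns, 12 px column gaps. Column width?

960 × (1 − 2·10.75%) = 960 × 78.5% = 753.6 px for the columns.
Subtracting 3 column gaps of 12 leaves 717.6 for 4 columns, so c = 179.4 px.

179.4 px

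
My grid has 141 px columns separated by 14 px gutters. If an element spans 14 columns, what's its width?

14 columns plus 13 gutters: 1974 + 182 = 2156 px.

2156 px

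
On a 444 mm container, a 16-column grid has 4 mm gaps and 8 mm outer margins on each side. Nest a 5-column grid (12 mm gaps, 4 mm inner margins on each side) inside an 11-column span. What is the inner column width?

Inside the margins: 444 − 16 = 428 mm.
428 − 15·4 = 368; ÷16 gives c = 23 mm.
11-column span = 11·23 + 10·4 = 293 mm.
Inner content = 293 − 2·4 = 285 mm.
5 columns + 4 gaps: 5d + 4·12 = 285.
5d = 285 − 48 = 237, so d = 47.4 mm.

47.4 mm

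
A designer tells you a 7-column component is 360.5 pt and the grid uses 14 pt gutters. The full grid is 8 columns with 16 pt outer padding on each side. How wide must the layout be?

7 columns + 6 gutters: 7c + 6·14 = 360.5.
7c = 360.5 − 84 = 276.5, so c = 39.5 pt.
Total width: 2·16 + 8·39.5 + 7·14 = 446 pt.

446 pt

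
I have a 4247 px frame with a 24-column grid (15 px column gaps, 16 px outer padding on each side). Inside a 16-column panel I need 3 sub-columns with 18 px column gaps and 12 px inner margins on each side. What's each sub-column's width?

Take off 32 px of margins, leaving 4215 px.
24 columns + 23 column gaps: 24c + 23·15 = 4215.
24c = 4215 − 345 = 3870, so c = 161.25 px.
16-column span = 16·161.25 + 15·15 = 2805 px.
Inner content = 2805 − 2·12 = 2781 px.
2781 − 2·18 = 2745; ÷3 gives d = 915 px.

915 px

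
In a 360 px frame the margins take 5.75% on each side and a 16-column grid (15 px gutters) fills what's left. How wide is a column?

Each margin = 5.75% of 360 = 20.7 px; content = 360 − 2·20.7 = 318.6 px.
16c + 15·15 = 318.6 → 16c = 93.6 → c = 5.85 px.

5.85 px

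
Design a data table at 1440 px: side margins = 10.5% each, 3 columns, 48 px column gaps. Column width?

Each margin = 10.5% of 1440 = 151.2 px; content = 1440 − 2·151.2 = 1137.6 px.
Subtracting 2 column gaps of 48 leaves 1041.6 for 3 columns, so c = 347.2 px.

347.2 px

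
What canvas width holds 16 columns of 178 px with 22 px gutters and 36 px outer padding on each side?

Adding margins, columns and gutters: 72 + 2848 + 330 = 3250 px.

3250 px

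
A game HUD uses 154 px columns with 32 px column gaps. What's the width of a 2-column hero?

2 columns plus 1 column gap: 308 + 32 = 340 px.

340 px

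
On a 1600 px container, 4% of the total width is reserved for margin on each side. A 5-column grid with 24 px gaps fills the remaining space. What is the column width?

275.2 px

1600 × (1 − 2·4%) = 1600 × 92% = 1472 px for the columns.
5 columns + 4 gaps: 5c + 4·24 = 1472.
5c = 1472 − 96 = 1376, so c = 275.2 px.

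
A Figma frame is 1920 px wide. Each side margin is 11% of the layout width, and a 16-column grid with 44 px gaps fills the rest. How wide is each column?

52.35 px

1920 × (1 − 2·11%) = 1920 × 78% = 1497.6 px for the columns.
16c + 15·44 = 1497.6 → 16c = 837.6 → c = 52.35 px.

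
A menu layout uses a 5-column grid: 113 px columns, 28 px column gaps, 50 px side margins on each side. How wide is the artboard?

777 px

Artboard = 2·50 + 5·113 + 4·28 = 100 + 565 + 112 = 777 px.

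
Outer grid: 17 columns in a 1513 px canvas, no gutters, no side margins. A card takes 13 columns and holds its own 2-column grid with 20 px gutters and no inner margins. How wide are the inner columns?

With no gutters, each column is 1513/17 = 89 px.
13-column span = 13·89 = 1157 px.
2 columns + 1 gutter: 2d + 1·20 = 1157.
2d = 1157 − 20 = 1137, so d = 568.5 px.

568.5 px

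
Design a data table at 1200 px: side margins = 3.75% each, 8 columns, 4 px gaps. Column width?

Margins: 3.75% × 1200 = 45 px each, so content = 1200 − 90 = 1110 px.
Subtracting 7 gaps of 4 leaves 1082 for 8 columns, so c = 135.25 px.

135.25 px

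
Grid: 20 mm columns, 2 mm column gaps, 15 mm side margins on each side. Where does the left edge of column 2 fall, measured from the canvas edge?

37 mm

Each column+gutter stride is 22 mm; 1 of them past the 15 mm margin is 15 + 22 = 37 mm.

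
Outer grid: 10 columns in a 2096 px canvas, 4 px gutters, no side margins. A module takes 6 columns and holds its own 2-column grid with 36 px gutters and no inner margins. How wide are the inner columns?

10c + 9·4 = 2096 → 10c = 2060 → c = 206 px.
Span of 6: 6·206 + 5·4 = 1236 + 20 = 1256 px.
1256 − 1·36 = 1220; ÷2 gives d = 610 px.

610 px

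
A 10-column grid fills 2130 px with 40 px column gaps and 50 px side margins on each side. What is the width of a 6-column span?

1202 px

Subtract both margins: 2130 − 2·50 = 2030 px.
2030 − 9·40 = 1670; ÷10 gives c = 167 px.
Span of 6: 6·167 + 5·40 = 1002 + 200 = 1202 px.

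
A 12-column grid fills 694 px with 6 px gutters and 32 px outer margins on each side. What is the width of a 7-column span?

365 px

Subtract both margins: 694 − 2·32 = 630 px.
Subtracting 11 gutters of 6 leaves 564 for 12 columns, so c = 47 px.
Span of 7: 7·47 + 6·6 = 329 + 36 = 365 px.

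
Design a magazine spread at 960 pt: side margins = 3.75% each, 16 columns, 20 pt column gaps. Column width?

Margins: 3.75% × 960 = 36 pt each, so content = 960 − 72 = 888 pt.
16c + 15·20 = 888 → 16c = 588 → c = 36.75 pt.

36.75 pt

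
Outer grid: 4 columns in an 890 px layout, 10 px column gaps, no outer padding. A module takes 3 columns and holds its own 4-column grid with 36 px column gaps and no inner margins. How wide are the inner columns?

Subtracting 3 column gaps of 10 leaves 860 for 4 columns, so c = 215 px.
3 columns plus 2 column gaps: 645 + 20 = 665 px.
Subtracting 3 column gaps of 36 leaves 557 for 4 columns, so d = 139.25 px.

139.25 px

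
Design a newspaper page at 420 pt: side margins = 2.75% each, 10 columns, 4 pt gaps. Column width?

420 × (1 − 2·2.75%) = 420 × 94.5% = 396.9 pt for the columns.
396.9 − 9·4 = 360.9; ÷10 gives c = 36.09 pt.

36.09 pt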